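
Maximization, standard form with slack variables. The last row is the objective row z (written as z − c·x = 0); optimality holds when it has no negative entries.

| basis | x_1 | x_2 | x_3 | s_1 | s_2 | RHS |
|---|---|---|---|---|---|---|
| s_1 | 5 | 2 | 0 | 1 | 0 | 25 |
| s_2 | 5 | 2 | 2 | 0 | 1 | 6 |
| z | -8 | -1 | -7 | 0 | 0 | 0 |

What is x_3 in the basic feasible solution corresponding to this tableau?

x_3 is not in the basis, so in the current basic feasible solution x_3 = 0.

0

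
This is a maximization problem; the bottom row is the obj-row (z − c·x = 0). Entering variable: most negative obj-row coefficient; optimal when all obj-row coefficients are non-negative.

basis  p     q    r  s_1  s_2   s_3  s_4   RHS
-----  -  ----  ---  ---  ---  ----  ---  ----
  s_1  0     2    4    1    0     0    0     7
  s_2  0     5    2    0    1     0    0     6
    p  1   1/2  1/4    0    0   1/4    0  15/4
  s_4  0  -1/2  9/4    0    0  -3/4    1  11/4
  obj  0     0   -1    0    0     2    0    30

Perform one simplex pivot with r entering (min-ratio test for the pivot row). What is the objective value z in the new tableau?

281/9

Ratio test on column r — row 1: 7/4 = 7/4; row 2: 6/2 = 3; row 3: (15/4)/(1/4) = 15; row 4: (11/4)/(9/4) = 11/9. Minimum is 11/9 at row 4 (s_4 leaves); pivot element 9/4.
Pivot on row 4; the obj-row RHS becomes 30 − (-1)·(11/9) = 281/9.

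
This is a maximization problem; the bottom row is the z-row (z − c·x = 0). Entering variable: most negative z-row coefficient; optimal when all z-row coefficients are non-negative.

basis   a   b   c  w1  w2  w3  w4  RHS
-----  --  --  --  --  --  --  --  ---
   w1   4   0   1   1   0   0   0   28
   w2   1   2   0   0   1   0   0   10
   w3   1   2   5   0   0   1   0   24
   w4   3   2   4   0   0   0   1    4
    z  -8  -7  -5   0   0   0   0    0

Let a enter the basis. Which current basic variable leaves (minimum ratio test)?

Column a entries and ratios — w1: 28/4 = 7; w2: 10/1 = 10; w3: 24/1 = 24; w4: 4/3 = 4/3.
Smallest ratio is 4/3 in the row of w4, so w4 leaves.

w4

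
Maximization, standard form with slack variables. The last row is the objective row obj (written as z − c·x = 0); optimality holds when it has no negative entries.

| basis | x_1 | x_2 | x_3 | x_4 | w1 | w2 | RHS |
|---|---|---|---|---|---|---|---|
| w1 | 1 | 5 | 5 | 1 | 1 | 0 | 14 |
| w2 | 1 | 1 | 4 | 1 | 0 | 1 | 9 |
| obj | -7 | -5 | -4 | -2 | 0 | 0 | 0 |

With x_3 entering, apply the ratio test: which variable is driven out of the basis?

w2

Column x_3 entries and ratios — w1: 14/5 = 14/5; w2: 9/4 = 9/4.
Smallest ratio is 9/4 in the row of w2, so w2 leaves.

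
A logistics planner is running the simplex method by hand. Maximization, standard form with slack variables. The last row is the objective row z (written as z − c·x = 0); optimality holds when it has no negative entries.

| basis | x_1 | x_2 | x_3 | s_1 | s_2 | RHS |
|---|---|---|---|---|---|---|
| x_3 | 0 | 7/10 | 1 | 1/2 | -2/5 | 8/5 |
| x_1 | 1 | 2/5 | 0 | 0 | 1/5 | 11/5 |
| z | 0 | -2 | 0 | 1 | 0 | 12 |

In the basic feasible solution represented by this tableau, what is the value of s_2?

s_2 is not in the basis, so in the current basic feasible solution s_2 = 0.

0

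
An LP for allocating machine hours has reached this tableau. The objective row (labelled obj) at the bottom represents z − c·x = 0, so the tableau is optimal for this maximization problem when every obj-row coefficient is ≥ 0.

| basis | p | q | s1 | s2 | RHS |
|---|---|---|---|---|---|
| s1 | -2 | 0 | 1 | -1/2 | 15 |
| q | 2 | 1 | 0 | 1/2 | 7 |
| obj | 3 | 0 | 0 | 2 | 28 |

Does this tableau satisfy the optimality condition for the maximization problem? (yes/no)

yes

Every obj-row coefficient is ≥ 0, so the tableau is optimal.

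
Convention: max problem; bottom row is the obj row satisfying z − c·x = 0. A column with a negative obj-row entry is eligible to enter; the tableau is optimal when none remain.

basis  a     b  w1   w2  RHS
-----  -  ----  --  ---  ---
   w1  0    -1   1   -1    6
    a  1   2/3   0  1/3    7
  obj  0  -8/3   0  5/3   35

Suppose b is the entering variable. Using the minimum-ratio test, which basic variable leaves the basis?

Column b entries and ratios — w1: -1 ≤ 0, skip; a: 7/(2/3) = 21/2.
Smallest ratio is 21/2 in the row of a, so a leaves.

a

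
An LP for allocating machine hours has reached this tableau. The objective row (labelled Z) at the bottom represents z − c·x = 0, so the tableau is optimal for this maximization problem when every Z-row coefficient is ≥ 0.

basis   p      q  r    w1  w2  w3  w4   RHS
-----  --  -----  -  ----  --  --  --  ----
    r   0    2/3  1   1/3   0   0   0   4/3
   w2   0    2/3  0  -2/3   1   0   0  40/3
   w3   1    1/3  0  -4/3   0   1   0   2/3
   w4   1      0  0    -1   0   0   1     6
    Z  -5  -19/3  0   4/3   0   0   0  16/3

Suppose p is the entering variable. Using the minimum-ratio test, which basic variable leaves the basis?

w3

Column p entries and ratios — r: 0 ≤ 0, skip; w2: 0 ≤ 0, skip; w3: (2/3)/1 = 2/3; w4: 6/1 = 6.
Smallest ratio is 2/3 in the row of w3, so w3 leaves.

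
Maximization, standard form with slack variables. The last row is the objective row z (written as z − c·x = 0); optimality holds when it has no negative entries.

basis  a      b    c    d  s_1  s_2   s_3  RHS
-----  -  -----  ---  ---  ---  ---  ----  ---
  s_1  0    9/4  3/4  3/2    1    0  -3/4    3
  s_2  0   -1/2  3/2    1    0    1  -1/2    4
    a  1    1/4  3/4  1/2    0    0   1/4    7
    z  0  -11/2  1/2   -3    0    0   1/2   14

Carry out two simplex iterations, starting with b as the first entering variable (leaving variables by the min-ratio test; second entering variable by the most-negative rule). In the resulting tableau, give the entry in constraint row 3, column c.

2

Ratio test on column b — row 1: 3/(9/4) = 4/3; row 2: entry -1/2 ≤ 0; row 3: 7/(1/4) = 28. Minimum is 4/3 at row 1 (s_1 leaves); pivot element 9/4.
Divide row 1 by 9/4; eliminate column b from the other rows.
Second iteration: most negative z-row entry is -4/3 in column s_3, so s_3 enters.
Ratio test on column s_3 — row 1: entry -1/3 ≤ 0; row 2: entry -2/3 ≤ 0; row 3: (20/3)/(1/3) = 20. Minimum is 20 at row 3 (a leaves); pivot element 1/3.
Divide row 3 by 1/3; eliminate column s_3 from the other rows.
After both pivots, the entry at constraint row 3, column c is 2.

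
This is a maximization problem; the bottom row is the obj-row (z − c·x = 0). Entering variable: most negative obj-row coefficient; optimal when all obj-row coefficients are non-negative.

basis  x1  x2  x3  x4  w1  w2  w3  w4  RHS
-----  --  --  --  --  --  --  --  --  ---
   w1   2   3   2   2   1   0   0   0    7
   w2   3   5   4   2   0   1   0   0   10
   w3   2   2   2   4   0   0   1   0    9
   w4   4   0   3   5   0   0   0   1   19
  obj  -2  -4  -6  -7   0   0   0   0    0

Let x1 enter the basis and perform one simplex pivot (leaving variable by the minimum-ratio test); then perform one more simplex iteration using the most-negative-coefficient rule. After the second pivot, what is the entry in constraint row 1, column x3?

-1

Ratio test on column x1 — row 1: 7/2 = 7/2; row 2: 10/3 = 10/3; row 3: 9/2 = 9/2; row 4: 19/4 = 19/4. Minimum is 10/3 at row 2 (w2 leaves); pivot element 3.
Divide row 2 by 3; eliminate column x1 from the other rows.
Second iteration: most negative obj-row entry is -17/3 in column x4, so x4 enters.
Ratio test on column x4 — row 1: (1/3)/(2/3) = 1/2; row 2: (10/3)/(2/3) = 5; row 3: (7/3)/(8/3) = 7/8; row 4: (17/3)/(7/3) = 17/7. Minimum is 1/2 at row 1 (w1 leaves); pivot element 2/3.
Divide row 1 by 2/3; eliminate column x4 from the other rows.
After both pivots, the entry at constraint row 1, column x3 is -1.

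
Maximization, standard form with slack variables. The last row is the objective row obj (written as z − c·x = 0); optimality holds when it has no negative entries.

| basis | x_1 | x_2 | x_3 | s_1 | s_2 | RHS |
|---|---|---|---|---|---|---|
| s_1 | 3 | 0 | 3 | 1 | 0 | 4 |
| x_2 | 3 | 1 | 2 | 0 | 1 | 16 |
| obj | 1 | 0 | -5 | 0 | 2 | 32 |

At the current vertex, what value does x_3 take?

0

x_3 is not in the basis, so in the current basic feasible solution x_3 = 0.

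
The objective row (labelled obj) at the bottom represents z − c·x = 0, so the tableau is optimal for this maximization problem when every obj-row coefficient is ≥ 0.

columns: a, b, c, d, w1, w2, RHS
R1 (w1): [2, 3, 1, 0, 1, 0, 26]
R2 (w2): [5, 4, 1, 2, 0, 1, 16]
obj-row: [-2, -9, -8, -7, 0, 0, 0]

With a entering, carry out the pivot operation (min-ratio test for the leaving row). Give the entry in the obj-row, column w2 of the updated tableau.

2/5

Ratio test on column a — row 1: 26/2 = 13; row 2: 16/5 = 16/5. Minimum is 16/5 at row 2 (w2 leaves); pivot element 5.
Divide row 2 by 5; eliminate column a from the other rows.
obj-row update in column w2: 0 − (-2)·(1/5) = 2/5.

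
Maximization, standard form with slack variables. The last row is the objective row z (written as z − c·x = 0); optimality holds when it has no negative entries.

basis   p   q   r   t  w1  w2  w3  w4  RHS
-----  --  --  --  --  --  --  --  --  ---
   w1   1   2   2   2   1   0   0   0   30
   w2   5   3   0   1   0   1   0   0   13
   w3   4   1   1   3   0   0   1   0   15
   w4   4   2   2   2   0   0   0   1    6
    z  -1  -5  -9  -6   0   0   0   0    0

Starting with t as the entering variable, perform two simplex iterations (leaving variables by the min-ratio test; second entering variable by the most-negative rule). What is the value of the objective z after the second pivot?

27

Ratio test on column t — row 1: 30/2 = 15; row 2: 13/1 = 13; row 3: 15/3 = 5; row 4: 6/2 = 3. Minimum is 3 at row 4 (w4 leaves); pivot element 2.
Pivot on row 4; the z-row RHS becomes 0 − (-6)·3 = 18.
Next entering variable (most negative z-row entry -3): r.
Ratio test on column r — row 1: entry 0 ≤ 0; row 2: entry -1 ≤ 0; row 3: entry -2 ≤ 0; row 4: 3/1 = 3. Minimum is 3 at row 4 (t leaves); pivot element 1.
After the second pivot the z-row RHS is 18 − (-3)·3 = 27.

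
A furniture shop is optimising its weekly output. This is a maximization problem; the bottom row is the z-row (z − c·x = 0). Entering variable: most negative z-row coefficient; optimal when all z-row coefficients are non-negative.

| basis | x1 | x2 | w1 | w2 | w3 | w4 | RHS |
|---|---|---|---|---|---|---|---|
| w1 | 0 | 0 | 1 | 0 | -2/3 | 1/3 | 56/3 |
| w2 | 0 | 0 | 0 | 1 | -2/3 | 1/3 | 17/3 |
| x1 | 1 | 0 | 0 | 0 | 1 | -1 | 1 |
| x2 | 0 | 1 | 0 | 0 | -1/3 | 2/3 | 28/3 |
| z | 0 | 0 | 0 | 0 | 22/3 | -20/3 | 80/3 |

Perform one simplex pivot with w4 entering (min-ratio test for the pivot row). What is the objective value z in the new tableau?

120

Ratio test on column w4 — row 1: (56/3)/(1/3) = 56; row 2: (17/3)/(1/3) = 17; row 3: entry -1 ≤ 0; row 4: (28/3)/(2/3) = 14. Minimum is 14 at row 4 (x2 leaves); pivot element 2/3.
Pivot on row 4; the z-row RHS becomes 80/3 − (-20/3)·14 = 120.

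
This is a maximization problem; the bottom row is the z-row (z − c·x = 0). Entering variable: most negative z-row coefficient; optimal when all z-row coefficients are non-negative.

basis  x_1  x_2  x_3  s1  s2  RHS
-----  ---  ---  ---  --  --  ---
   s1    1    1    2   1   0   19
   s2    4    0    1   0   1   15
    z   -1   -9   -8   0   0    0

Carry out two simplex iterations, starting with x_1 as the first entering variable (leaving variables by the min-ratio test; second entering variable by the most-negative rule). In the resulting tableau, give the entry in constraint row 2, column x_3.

1/4

Ratio test on column x_1 — row 1: 19/1 = 19; row 2: 15/4 = 15/4. Minimum is 15/4 at row 2 (s2 leaves); pivot element 4.
Divide row 2 by 4; eliminate column x_1 from the other rows.
Second iteration: most negative z-row entry is -9 in column x_2, so x_2 enters.
Ratio test on column x_2 — row 1: (61/4)/1 = 61/4; row 2: entry 0 ≤ 0. Minimum is 61/4 at row 1 (s1 leaves); pivot element 1.
Divide row 1 by 1; eliminate column x_2 from the other rows.
After both pivots, the entry at constraint row 2, column x_3 is 1/4.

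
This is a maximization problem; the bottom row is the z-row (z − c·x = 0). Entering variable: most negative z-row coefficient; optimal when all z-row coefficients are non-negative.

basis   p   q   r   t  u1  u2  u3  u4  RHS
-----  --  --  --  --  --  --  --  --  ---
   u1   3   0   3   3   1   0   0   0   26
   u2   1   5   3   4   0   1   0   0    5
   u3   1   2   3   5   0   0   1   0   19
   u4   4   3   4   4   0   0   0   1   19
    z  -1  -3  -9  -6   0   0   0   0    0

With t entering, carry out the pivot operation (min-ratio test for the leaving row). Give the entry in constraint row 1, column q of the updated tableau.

-15/4

Ratio test on column t — row 1: 26/3 = 26/3; row 2: 5/4 = 5/4; row 3: 19/5 = 19/5; row 4: 19/4 = 19/4. Minimum is 5/4 at row 2 (u2 leaves); pivot element 4.
Divide row 2 by 4; eliminate column t from the other rows.
Row 1 update in column q: 0 − 3·(5/4) = -15/4.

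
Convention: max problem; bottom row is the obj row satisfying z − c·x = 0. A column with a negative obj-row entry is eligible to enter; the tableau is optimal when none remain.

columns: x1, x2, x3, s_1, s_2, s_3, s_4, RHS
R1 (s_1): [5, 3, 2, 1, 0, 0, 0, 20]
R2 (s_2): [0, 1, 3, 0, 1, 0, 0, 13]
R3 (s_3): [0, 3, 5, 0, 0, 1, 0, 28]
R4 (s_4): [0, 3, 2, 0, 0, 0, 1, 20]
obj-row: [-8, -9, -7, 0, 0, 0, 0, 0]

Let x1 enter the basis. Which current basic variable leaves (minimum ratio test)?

s_1

Column x1 entries and ratios — s_1: 20/5 = 4; s_2: 0 ≤ 0, skip; s_3: 0 ≤ 0, skip; s_4: 0 ≤ 0, skip.
Smallest ratio is 4 in the row of s_1, so s_1 leaves.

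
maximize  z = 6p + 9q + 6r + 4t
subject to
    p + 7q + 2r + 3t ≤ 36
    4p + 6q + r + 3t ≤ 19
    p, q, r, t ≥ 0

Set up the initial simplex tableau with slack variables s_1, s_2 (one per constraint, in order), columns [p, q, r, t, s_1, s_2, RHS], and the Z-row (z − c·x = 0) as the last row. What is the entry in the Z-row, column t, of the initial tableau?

-4

The Z-row carries the negated objective coefficients: the t entry is -4.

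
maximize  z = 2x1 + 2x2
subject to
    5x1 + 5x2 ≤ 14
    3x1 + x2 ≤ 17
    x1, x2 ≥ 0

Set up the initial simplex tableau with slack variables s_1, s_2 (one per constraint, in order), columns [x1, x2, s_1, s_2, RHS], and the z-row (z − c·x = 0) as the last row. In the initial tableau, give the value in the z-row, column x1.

The z-row carries the negated objective coefficients: the x1 entry is -2.

-2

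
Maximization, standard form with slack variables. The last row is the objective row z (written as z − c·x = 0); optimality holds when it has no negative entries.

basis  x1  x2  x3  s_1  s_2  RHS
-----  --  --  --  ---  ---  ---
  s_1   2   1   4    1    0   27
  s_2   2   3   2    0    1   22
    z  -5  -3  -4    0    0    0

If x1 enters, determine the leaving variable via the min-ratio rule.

Column x1 entries and ratios — s_1: 27/2 = 27/2; s_2: 22/2 = 11.
Smallest ratio is 11 in the row of s_2, so s_2 leaves.

s_2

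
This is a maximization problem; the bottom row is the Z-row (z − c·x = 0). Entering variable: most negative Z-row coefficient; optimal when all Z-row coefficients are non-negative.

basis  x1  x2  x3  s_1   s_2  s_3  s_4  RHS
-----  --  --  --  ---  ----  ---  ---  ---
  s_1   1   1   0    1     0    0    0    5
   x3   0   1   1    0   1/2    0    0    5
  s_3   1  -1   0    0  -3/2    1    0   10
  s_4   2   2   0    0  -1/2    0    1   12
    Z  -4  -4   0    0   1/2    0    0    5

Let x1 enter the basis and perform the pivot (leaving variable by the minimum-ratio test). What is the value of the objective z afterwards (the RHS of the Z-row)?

Ratio test on column x1 — row 1: 5/1 = 5; row 2: entry 0 ≤ 0; row 3: 10/1 = 10; row 4: 12/2 = 6. Minimum is 5 at row 1 (s_1 leaves); pivot element 1.
Pivot on row 1; the Z-row RHS becomes 5 − (-4)·5 = 25.

25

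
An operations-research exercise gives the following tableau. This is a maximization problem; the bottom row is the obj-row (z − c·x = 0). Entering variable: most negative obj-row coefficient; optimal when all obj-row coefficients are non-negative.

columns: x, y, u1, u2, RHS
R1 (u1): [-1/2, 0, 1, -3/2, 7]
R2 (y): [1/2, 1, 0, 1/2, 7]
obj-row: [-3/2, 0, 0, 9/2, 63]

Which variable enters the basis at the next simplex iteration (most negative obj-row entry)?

Negative obj-row entries: x: -3/2.
The most negative is -3/2 in column x, so x enters.

x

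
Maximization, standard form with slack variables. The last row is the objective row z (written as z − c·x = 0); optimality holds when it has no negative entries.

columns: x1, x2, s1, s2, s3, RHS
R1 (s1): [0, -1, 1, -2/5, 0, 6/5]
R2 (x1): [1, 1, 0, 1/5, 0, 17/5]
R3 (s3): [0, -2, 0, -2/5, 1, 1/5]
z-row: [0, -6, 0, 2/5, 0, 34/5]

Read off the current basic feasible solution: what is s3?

s3 is basic (row 3); its value is the RHS of that row, 1/5.

1/5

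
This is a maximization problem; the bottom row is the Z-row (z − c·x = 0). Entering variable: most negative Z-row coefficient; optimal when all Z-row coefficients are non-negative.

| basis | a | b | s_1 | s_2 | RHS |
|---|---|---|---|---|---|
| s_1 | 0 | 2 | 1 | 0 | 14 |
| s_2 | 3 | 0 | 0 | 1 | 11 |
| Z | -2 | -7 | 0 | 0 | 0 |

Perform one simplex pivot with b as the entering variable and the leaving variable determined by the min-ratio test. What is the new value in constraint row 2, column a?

3

Ratio test on column b — row 1: 14/2 = 7; row 2: entry 0 ≤ 0. Minimum is 7 at row 1 (s_1 leaves); pivot element 2.
Divide row 1 by 2; eliminate column b from the other rows.
Row 2 update in column a: 3 − 0·0 = 3.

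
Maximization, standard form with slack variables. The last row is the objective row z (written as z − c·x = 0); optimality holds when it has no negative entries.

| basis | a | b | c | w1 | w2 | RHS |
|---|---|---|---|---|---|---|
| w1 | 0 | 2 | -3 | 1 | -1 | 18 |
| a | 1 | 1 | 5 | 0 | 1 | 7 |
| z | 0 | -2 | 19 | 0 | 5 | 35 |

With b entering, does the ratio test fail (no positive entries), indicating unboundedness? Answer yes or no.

no

Column b has positive entries in row(s) 1, 2, so the ratio test bounds it — not unbounded.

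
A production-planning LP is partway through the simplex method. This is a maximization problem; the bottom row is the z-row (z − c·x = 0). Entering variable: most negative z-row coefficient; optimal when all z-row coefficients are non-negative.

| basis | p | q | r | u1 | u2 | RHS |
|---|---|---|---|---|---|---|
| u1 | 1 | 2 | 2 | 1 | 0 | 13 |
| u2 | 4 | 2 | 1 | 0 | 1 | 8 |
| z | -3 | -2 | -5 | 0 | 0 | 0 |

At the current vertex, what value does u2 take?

u2 is basic (row 2); its value is the RHS of that row, 8.

8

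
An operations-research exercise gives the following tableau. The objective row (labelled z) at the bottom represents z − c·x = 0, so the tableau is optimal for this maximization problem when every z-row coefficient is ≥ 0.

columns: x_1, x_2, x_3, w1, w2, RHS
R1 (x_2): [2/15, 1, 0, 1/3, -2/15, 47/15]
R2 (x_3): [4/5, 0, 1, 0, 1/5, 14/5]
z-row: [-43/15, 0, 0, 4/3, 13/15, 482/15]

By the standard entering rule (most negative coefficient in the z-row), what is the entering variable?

x_1

Negative z-row entries: x_1: -43/15.
The most negative is -43/15 in column x_1, so x_1 enters.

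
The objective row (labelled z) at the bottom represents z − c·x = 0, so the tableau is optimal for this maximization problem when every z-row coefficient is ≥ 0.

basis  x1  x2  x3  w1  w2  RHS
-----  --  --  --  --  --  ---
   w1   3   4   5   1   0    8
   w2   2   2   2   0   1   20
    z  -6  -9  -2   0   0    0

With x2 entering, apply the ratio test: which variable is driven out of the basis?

Column x2 entries and ratios — w1: 8/4 = 2; w2: 20/2 = 10.
Smallest ratio is 2 in the row of w1, so w1 leaves.

w1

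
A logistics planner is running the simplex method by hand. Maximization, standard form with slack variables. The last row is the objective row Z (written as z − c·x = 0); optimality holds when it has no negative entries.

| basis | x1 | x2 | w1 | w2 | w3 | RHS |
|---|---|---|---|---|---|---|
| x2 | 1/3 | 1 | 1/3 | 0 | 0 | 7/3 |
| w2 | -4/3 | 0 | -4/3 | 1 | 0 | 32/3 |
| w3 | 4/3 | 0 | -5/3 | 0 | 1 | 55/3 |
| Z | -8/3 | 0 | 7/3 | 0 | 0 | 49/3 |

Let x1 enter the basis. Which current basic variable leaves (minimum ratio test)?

Column x1 entries and ratios — x2: (7/3)/(1/3) = 7; w2: -4/3 ≤ 0, skip; w3: (55/3)/(4/3) = 55/4.
Smallest ratio is 7 in the row of x2, so x2 leaves.

x2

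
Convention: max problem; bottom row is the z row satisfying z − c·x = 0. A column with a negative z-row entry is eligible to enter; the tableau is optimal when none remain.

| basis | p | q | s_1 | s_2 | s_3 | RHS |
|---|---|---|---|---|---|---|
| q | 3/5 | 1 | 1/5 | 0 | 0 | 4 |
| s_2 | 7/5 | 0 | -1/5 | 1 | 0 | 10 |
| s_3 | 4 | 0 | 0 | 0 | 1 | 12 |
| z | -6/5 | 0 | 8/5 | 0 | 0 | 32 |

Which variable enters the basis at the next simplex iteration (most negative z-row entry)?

Negative z-row entries: p: -6/5.
The most negative is -6/5 in column p, so p enters.

p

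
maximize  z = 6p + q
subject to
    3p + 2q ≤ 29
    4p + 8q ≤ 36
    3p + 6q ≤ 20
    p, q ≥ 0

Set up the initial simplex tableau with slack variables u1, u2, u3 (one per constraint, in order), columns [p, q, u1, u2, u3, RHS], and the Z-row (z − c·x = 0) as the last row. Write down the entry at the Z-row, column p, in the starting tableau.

-6

The Z-row carries the negated objective coefficients: the p entry is -6.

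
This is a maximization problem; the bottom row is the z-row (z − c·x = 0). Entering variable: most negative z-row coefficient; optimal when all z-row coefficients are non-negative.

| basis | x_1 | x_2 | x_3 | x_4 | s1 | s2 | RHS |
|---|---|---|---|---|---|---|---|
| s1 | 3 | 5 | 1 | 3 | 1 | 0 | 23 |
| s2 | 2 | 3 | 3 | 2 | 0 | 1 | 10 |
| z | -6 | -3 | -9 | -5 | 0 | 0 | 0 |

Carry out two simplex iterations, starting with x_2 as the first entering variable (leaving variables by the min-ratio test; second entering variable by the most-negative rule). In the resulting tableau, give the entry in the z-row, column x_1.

0

Ratio test on column x_2 — row 1: 23/5 = 23/5; row 2: 10/3 = 10/3. Minimum is 10/3 at row 2 (s2 leaves); pivot element 3.
Divide row 2 by 3; eliminate column x_2 from the other rows.
Second iteration: most negative z-row entry is -6 in column x_3, so x_3 enters.
Ratio test on column x_3 — row 1: entry -4 ≤ 0; row 2: (10/3)/1 = 10/3. Minimum is 10/3 at row 2 (x_2 leaves); pivot element 1.
Divide row 2 by 1; eliminate column x_3 from the other rows.
After both pivots, the entry at the z-row, column x_1 is 0.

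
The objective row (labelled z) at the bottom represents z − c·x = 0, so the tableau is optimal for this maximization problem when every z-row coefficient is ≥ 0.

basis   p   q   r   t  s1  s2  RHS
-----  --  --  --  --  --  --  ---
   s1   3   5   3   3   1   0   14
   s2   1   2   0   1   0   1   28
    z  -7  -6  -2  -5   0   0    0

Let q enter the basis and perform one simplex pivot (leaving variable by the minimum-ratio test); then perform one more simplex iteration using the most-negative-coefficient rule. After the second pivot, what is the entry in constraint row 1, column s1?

1/3

Ratio test on column q — row 1: 14/5 = 14/5; row 2: 28/2 = 14. Minimum is 14/5 at row 1 (s1 leaves); pivot element 5.
Divide row 1 by 5; eliminate column q from the other rows.
Second iteration: most negative z-row entry is -17/5 in column p, so p enters.
Ratio test on column p — row 1: (14/5)/(3/5) = 14/3; row 2: entry -1/5 ≤ 0. Minimum is 14/3 at row 1 (q leaves); pivot element 3/5.
Divide row 1 by 3/5; eliminate column p from the other rows.
After both pivots, the entry at constraint row 1, column s1 is 1/3.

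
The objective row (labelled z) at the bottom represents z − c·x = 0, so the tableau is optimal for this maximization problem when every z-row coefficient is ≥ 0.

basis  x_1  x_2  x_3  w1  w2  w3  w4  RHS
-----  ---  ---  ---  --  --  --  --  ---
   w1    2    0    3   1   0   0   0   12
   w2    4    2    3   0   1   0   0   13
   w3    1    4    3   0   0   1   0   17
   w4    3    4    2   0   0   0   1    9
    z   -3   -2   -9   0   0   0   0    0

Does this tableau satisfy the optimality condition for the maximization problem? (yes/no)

no

The z-row has a negative entry -9 in column x_3, so it is not optimal.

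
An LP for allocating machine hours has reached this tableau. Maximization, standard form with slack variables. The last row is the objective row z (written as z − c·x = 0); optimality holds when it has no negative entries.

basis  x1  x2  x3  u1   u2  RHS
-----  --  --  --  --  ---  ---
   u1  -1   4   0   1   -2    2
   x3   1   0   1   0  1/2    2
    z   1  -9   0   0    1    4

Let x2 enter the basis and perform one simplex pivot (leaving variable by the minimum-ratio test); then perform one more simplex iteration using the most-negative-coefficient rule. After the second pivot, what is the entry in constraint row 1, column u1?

Ratio test on column x2 — row 1: 2/4 = 1/2; row 2: entry 0 ≤ 0. Minimum is 1/2 at row 1 (u1 leaves); pivot element 4.
Divide row 1 by 4; eliminate column x2 from the other rows.
Second iteration: most negative z-row entry is -7/2 in column u2, so u2 enters.
Ratio test on column u2 — row 1: entry -1/2 ≤ 0; row 2: 2/(1/2) = 4. Minimum is 4 at row 2 (x3 leaves); pivot element 1/2.
Divide row 2 by 1/2; eliminate column u2 from the other rows.
After both pivots, the entry at constraint row 1, column u1 is 1/4.

1/4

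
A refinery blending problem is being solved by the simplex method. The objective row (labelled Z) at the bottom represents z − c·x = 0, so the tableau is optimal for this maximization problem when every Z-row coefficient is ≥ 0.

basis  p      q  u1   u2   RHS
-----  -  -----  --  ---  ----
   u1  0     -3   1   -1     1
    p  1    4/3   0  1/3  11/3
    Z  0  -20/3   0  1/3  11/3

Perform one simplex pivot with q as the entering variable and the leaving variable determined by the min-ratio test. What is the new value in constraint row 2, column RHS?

11/4

Ratio test on column q — row 1: entry -3 ≤ 0; row 2: (11/3)/(4/3) = 11/4. Minimum is 11/4 at row 2 (p leaves); pivot element 4/3.
Divide row 2 by 4/3; eliminate column q from the other rows.
In the new row 2, the RHS entry is the old entry divided by the pivot: (11/3)/(4/3) = 11/4.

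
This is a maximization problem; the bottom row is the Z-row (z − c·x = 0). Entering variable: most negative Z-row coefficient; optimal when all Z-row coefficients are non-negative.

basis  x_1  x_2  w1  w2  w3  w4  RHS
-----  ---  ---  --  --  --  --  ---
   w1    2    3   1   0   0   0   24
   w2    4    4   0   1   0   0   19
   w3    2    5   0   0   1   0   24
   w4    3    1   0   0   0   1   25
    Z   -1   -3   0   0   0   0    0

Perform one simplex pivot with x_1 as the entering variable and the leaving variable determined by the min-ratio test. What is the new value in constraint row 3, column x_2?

3

Ratio test on column x_1 — row 1: 24/2 = 12; row 2: 19/4 = 19/4; row 3: 24/2 = 12; row 4: 25/3 = 25/3. Minimum is 19/4 at row 2 (w2 leaves); pivot element 4.
Divide row 2 by 4; eliminate column x_1 from the other rows.
Row 3 update in column x_2: 5 − 2·1 = 3.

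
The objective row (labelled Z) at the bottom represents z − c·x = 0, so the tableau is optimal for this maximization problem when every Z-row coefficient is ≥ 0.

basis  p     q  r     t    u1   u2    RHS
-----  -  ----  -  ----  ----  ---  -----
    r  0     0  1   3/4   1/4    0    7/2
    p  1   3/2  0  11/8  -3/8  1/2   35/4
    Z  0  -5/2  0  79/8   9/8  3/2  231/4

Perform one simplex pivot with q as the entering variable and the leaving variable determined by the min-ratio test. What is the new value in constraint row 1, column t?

Ratio test on column q — row 1: entry 0 ≤ 0; row 2: (35/4)/(3/2) = 35/6. Minimum is 35/6 at row 2 (p leaves); pivot element 3/2.
Divide row 2 by 3/2; eliminate column q from the other rows.
Row 1 update in column t: 3/4 − 0·(11/12) = 3/4.

3/4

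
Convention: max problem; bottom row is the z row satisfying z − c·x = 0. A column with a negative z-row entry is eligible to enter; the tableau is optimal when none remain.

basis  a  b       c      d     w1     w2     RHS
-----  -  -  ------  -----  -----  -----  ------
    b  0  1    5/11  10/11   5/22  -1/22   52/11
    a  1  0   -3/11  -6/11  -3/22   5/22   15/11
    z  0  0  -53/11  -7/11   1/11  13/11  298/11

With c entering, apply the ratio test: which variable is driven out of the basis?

Column c entries and ratios — b: (52/11)/(5/11) = 52/5; a: -3/11 ≤ 0, skip.
Smallest ratio is 52/5 in the row of b, so b leaves.

b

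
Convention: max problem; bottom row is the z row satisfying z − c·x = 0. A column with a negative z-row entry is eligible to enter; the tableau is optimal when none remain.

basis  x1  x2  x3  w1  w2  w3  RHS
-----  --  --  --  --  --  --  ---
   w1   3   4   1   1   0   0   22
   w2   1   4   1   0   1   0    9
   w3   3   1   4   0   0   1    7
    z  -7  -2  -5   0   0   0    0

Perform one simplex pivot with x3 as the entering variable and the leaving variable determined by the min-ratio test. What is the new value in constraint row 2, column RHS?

29/4

Ratio test on column x3 — row 1: 22/1 = 22; row 2: 9/1 = 9; row 3: 7/4 = 7/4. Minimum is 7/4 at row 3 (w3 leaves); pivot element 4.
Divide row 3 by 4; eliminate column x3 from the other rows.
Row 2 update in column RHS: 9 − 1·(7/4) = 29/4.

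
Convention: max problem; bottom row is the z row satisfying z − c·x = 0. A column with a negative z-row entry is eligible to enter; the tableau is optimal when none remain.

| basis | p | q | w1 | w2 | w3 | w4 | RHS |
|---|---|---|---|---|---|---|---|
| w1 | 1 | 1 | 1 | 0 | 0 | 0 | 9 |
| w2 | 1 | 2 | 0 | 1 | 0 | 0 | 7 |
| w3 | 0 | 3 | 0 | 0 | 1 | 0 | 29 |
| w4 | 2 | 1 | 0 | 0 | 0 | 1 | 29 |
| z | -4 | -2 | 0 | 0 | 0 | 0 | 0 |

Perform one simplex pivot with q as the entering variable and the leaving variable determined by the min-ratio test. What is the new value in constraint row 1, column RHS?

Ratio test on column q — row 1: 9/1 = 9; row 2: 7/2 = 7/2; row 3: 29/3 = 29/3; row 4: 29/1 = 29. Minimum is 7/2 at row 2 (w2 leaves); pivot element 2.
Divide row 2 by 2; eliminate column q from the other rows.
Row 1 update in column RHS: 9 − 1·(7/2) = 11/2.

11/2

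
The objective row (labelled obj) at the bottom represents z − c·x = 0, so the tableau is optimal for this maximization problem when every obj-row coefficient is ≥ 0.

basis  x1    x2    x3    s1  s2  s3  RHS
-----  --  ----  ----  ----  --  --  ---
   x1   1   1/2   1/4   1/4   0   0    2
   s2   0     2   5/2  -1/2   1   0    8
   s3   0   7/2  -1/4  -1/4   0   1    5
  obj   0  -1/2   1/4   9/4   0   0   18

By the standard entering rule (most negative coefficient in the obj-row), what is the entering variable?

Negative obj-row entries: x2: -1/2.
The most negative is -1/2 in column x2, so x2 enters.

x2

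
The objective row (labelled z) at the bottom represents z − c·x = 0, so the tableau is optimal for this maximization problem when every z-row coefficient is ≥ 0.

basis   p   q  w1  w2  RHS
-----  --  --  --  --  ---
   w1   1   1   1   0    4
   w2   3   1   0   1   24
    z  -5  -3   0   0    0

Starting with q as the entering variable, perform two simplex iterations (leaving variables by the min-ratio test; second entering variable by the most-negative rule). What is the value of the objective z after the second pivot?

Ratio test on column q — row 1: 4/1 = 4; row 2: 24/1 = 24. Minimum is 4 at row 1 (w1 leaves); pivot element 1.
Pivot on row 1; the z-row RHS becomes 0 − (-3)·4 = 12.
Next entering variable (most negative z-row entry -2): p.
Ratio test on column p — row 1: 4/1 = 4; row 2: 20/2 = 10. Minimum is 4 at row 1 (q leaves); pivot element 1.
After the second pivot the z-row RHS is 12 − (-2)·4 = 20.

20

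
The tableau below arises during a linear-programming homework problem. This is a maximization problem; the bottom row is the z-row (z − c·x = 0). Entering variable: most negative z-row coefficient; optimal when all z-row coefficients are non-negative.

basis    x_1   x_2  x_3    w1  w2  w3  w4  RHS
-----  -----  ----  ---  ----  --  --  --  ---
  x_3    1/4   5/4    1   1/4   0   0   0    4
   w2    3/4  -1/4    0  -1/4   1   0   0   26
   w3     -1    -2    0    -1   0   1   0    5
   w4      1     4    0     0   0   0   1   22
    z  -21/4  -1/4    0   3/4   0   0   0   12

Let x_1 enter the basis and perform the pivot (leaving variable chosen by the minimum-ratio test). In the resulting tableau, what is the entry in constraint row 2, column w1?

Ratio test on column x_1 — row 1: 4/(1/4) = 16; row 2: 26/(3/4) = 104/3; row 3: entry -1 ≤ 0; row 4: 22/1 = 22. Minimum is 16 at row 1 (x_3 leaves); pivot element 1/4.
Divide row 1 by 1/4; eliminate column x_1 from the other rows.
Row 2 update in column w1: -1/4 − (3/4)·1 = -1.

-1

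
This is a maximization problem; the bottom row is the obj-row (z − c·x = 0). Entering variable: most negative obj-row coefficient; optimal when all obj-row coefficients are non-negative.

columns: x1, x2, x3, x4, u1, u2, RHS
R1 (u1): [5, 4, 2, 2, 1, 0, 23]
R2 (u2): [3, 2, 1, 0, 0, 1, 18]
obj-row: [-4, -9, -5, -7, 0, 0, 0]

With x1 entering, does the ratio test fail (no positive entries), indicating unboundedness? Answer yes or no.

no

Column x1 has positive entries in row(s) 1, 2, so the ratio test bounds it — not unbounded.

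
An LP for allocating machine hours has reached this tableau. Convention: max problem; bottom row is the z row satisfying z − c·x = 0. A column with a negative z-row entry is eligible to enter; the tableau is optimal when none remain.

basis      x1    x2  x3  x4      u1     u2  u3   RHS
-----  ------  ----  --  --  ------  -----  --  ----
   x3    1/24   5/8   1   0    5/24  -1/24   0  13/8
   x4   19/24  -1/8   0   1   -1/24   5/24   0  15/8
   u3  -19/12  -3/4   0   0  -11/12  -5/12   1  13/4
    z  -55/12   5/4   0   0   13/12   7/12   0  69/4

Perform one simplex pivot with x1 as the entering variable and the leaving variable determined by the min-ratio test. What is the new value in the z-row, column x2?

Ratio test on column x1 — row 1: (13/8)/(1/24) = 39; row 2: (15/8)/(19/24) = 45/19; row 3: entry -19/12 ≤ 0. Minimum is 45/19 at row 2 (x4 leaves); pivot element 19/24.
Divide row 2 by 19/24; eliminate column x1 from the other rows.
z-row update in column x2: 5/4 − (-55/12)·(-3/19) = 10/19.

10/19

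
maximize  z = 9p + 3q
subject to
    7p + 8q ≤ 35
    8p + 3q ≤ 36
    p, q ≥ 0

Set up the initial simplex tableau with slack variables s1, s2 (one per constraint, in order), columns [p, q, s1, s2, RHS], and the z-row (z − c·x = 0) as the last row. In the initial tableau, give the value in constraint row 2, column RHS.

36

The RHS of constraint 2 is b_2 = 36.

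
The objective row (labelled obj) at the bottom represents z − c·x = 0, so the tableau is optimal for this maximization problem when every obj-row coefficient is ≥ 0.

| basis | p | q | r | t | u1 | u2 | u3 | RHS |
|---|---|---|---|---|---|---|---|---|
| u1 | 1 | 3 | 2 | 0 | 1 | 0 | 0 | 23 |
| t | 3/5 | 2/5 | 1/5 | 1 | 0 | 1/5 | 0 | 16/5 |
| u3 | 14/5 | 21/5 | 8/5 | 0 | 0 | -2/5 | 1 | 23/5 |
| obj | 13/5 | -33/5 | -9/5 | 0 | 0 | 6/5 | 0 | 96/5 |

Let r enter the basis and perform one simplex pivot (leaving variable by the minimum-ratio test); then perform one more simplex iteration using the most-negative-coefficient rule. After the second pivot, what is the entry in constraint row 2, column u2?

5/21

Ratio test on column r — row 1: 23/2 = 23/2; row 2: (16/5)/(1/5) = 16; row 3: (23/5)/(8/5) = 23/8. Minimum is 23/8 at row 3 (u3 leaves); pivot element 8/5.
Divide row 3 by 8/5; eliminate column r from the other rows.
Second iteration: most negative obj-row entry is -15/8 in column q, so q enters.
Ratio test on column q — row 1: entry -9/4 ≤ 0; row 2: entry -1/8 ≤ 0; row 3: (23/8)/(21/8) = 23/21. Minimum is 23/21 at row 3 (r leaves); pivot element 21/8.
Divide row 3 by 21/8; eliminate column q from the other rows.
After both pivots, the entry at constraint row 2, column u2 is 5/21.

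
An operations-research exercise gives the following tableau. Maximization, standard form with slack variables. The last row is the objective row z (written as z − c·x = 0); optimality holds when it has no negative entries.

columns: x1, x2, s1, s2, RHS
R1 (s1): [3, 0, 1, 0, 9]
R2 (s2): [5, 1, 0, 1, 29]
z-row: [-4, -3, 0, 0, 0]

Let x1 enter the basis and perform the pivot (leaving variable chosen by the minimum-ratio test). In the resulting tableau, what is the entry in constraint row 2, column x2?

1

Ratio test on column x1 — row 1: 9/3 = 3; row 2: 29/5 = 29/5. Minimum is 3 at row 1 (s1 leaves); pivot element 3.
Divide row 1 by 3; eliminate column x1 from the other rows.
Row 2 update in column x2: 1 − 5·0 = 1.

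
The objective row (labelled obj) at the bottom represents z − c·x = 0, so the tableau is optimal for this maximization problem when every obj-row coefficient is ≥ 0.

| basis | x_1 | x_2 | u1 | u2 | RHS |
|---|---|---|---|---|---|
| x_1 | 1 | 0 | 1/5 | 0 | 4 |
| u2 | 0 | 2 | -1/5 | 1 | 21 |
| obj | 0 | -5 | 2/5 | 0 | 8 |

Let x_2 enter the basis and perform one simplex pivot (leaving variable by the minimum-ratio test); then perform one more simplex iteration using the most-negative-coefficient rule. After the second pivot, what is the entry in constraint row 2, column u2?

Ratio test on column x_2 — row 1: entry 0 ≤ 0; row 2: 21/2 = 21/2. Minimum is 21/2 at row 2 (u2 leaves); pivot element 2.
Divide row 2 by 2; eliminate column x_2 from the other rows.
Second iteration: most negative obj-row entry is -1/10 in column u1, so u1 enters.
Ratio test on column u1 — row 1: 4/(1/5) = 20; row 2: entry -1/10 ≤ 0. Minimum is 20 at row 1 (x_1 leaves); pivot element 1/5.
Divide row 1 by 1/5; eliminate column u1 from the other rows.
After both pivots, the entry at constraint row 2, column u2 is 1/2.

1/2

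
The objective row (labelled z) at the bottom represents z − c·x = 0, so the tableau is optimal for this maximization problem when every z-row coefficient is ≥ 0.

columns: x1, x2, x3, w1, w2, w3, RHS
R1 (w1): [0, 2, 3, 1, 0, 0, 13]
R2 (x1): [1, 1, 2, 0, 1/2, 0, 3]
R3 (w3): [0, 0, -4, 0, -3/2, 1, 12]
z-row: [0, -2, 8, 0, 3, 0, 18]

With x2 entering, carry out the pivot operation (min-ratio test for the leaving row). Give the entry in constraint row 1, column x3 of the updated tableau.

-1

Ratio test on column x2 — row 1: 13/2 = 13/2; row 2: 3/1 = 3; row 3: entry 0 ≤ 0. Minimum is 3 at row 2 (x1 leaves); pivot element 1.
Divide row 2 by 1; eliminate column x2 from the other rows.
Row 1 update in column x3: 3 − 2·2 = -1.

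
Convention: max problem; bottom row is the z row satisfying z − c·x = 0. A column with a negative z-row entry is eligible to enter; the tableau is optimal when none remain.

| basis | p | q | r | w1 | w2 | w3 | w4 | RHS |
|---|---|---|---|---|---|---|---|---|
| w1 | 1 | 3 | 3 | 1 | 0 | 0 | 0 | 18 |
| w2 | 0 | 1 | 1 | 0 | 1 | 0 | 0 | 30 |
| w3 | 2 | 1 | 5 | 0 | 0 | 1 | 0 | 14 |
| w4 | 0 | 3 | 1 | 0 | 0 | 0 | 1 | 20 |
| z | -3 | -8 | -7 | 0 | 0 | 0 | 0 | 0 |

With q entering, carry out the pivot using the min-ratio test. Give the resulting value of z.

Ratio test on column q — row 1: 18/3 = 6; row 2: 30/1 = 30; row 3: 14/1 = 14; row 4: 20/3 = 20/3. Minimum is 6 at row 1 (w1 leaves); pivot element 3.
Pivot on row 1; the z-row RHS becomes 0 − (-8)·6 = 48.

48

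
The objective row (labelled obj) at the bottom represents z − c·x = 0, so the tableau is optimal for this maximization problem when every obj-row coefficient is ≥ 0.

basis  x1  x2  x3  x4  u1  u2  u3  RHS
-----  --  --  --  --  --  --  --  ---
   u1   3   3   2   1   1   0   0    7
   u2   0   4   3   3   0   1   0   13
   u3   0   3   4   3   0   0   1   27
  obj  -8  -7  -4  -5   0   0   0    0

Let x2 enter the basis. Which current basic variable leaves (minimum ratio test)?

u1

Column x2 entries and ratios — u1: 7/3 = 7/3; u2: 13/4 = 13/4; u3: 27/3 = 9.
Smallest ratio is 7/3 in the row of u1, so u1 leaves.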